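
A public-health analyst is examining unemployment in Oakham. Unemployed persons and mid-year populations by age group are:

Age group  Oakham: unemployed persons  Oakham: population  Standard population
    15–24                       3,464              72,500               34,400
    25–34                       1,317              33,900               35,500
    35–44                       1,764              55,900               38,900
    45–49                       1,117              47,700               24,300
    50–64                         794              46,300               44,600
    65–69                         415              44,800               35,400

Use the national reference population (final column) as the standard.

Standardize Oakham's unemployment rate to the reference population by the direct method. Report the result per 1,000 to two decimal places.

Age-specific rates per 1,000 for Oakham: 47.779, 38.850, 31.556, 23.417, 17.149, 9.263.
Standard total = 213,100; weights = 0.1614, 0.1666, 0.1825, 0.1140, 0.2093, 0.1661.
Standardized rate: 0.1614×47.779 + 0.1666×38.850 + 0.1825×31.556 + 0.1140×23.417 + 0.2093×17.149 + 0.1661×9.263 = 27.7434 per 1,000.

27.74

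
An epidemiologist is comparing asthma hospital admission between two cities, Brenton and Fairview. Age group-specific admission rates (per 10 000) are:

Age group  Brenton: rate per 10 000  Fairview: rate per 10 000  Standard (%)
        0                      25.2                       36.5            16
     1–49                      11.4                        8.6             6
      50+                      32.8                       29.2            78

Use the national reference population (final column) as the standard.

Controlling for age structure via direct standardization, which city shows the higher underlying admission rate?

Standard weights: 0.16, 0.06, 0.78.
Brenton: 0.1600×25.2 + 0.0600×11.4 + 0.7800×32.8 = 30.3000 per 10 000.
Fairview: 0.1600×36.5 + 0.0600×8.6 + 0.7800×29.2 = 29.1320 per 10 000.

Brenton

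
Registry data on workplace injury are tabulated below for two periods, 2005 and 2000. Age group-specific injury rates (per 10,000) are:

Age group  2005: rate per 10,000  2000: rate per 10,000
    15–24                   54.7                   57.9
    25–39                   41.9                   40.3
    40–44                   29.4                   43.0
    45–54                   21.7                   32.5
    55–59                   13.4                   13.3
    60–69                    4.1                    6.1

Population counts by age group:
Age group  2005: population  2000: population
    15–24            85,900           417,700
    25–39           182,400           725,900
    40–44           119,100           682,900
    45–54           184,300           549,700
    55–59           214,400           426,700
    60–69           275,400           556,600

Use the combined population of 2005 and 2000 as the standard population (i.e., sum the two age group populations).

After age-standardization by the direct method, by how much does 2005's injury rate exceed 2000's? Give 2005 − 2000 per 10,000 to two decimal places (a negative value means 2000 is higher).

Combined standard total = 4,421,000; weights = 0.1139, 0.2055, 0.1814, 0.1660, 0.1450, 0.1882.
2005: 0.1139×54.7 + 0.2055×41.9 + 0.1814×29.4 + 0.1660×21.7 + 0.1450×13.4 + 0.1882×4.1 = 26.4902 per 10,000.
2000: 0.1139×57.9 + 0.2055×40.3 + 0.1814×43.0 + 0.1660×32.5 + 0.1450×13.3 + 0.1882×6.1 = 31.1481 per 10,000.
Difference = 26.4902 − 31.1481 = -4.6579.

-4.66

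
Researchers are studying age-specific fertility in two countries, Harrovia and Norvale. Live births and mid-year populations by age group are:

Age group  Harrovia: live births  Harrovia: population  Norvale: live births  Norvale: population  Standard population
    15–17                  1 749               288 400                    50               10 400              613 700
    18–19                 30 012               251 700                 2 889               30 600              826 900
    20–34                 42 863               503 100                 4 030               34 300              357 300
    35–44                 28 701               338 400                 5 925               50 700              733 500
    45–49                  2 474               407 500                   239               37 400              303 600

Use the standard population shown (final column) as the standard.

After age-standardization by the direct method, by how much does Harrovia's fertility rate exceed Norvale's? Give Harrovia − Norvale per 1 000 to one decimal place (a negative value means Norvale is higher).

Age-specific rates per 1 000 for Harrovia: 6.064, 119.237, 85.198, 84.814, 6.071.
For Norvale: 4.808, 94.412, 117.493, 116.864, 6.390.
Standard total = 2 835 000; weights = 0.2165, 0.2917, 0.1260, 0.2587, 0.1071.
Harrovia: 0.2165×6.064 + 0.2917×119.237 + 0.1260×85.198 + 0.2587×84.814 + 0.1071×6.071 = 69.4230 per 1 000.
Norvale: 0.2165×4.808 + 0.2917×94.412 + 0.1260×117.493 + 0.2587×116.864 + 0.1071×6.390 = 74.3067 per 1 000.
Difference = 69.4230 − 74.3067 = -4.8837.

-4.9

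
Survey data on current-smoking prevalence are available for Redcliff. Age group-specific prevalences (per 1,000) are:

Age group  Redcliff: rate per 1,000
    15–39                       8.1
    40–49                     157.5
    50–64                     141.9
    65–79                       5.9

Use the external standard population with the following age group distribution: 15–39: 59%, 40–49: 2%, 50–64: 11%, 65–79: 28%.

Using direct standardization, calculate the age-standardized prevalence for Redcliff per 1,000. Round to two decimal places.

Standard weights: 0.59, 0.02, 0.11, 0.28.
Standardized rate: 0.5900×8.1 + 0.0200×157.5 + 0.1100×141.9 + 0.2800×5.9 = 25.1900 per 1,000.

25.19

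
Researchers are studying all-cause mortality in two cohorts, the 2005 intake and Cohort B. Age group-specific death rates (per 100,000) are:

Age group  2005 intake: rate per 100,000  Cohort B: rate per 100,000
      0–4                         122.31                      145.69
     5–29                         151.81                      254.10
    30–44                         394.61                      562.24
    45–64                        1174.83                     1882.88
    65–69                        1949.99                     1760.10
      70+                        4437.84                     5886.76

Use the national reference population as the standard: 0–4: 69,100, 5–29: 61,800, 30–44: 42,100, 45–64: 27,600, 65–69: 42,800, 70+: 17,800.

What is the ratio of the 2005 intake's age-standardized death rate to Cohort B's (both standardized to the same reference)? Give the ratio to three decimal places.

Standard total = 261,200; weights = 0.2645, 0.2366, 0.1612, 0.1057, 0.1639, 0.0681.
The 2005 intake: 0.2645×122.31 + 0.2366×151.81 + 0.1612×394.61 + 0.1057×1174.83 + 0.1639×1949.99 + 0.0681×4437.84 = 877.9670 per 100,000.
Cohort B: 0.2645×145.69 + 0.2366×254.10 + 0.1612×562.24 + 0.1057×1882.88 + 0.1639×1760.10 + 0.0681×5886.76 = 1077.8138 per 100,000.
Ratio = 877.9670 ÷ 1077.8138 = 0.81458.

0.815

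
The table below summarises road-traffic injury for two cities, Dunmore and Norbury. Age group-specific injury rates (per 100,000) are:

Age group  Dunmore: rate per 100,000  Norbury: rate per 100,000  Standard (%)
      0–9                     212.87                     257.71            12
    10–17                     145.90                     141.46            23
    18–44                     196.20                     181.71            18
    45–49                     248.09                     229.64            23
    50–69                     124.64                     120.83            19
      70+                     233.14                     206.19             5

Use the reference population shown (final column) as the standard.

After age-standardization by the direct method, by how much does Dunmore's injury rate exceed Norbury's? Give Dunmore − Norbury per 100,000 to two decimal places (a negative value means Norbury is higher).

4.56

Standard weights: 0.12, 0.23, 0.18, 0.23, 0.19, 0.05.
Dunmore: 0.1200×212.87 + 0.2300×145.90 + 0.1800×196.20 + 0.2300×248.09 + 0.1900×124.64 + 0.0500×233.14 = 186.8167 per 100,000.
Norbury: 0.1200×257.71 + 0.2300×141.46 + 0.1800×181.71 + 0.2300×229.64 + 0.1900×120.83 + 0.0500×206.19 = 182.2532 per 100,000.
Difference = 186.8167 − 182.2532 = 4.5635.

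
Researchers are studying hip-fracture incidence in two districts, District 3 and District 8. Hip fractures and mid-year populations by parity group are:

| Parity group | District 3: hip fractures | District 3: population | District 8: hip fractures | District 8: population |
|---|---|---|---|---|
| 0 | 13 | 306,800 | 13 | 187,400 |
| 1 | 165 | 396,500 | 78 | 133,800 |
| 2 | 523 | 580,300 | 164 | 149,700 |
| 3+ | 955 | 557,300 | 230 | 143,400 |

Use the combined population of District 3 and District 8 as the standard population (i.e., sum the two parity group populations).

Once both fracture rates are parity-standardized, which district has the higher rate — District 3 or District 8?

District 8

Parity-specific rates per 100,000 for District 3: 4.24, 41.61, 90.13, 171.36.
For District 8: 6.94, 58.30, 109.55, 160.39.
Combined standard total = 2,455,200; weights = 0.2013, 0.2160, 0.2973, 0.2854.
District 3: 0.2013×4.24 + 0.2160×41.61 + 0.2973×90.13 + 0.2854×171.36 = 85.5438 per 100,000.
District 8: 0.2013×6.94 + 0.2160×58.30 + 0.2973×109.55 + 0.2854×160.39 = 92.3353 per 100,000.
The crude rates (89.96 vs 78.95) would put District 3 higher, but that reflects its parity composition; once standardized to a common parity structure, District 8 has the higher underlying rate.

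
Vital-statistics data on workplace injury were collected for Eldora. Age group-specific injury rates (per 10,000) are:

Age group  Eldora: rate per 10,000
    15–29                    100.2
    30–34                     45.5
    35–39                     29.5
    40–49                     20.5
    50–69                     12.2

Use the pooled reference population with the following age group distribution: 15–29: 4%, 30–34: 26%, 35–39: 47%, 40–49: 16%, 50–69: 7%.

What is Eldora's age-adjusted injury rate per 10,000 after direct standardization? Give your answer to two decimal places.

Standard weights: 0.04, 0.26, 0.47, 0.16, 0.07.
Standardized rate: 0.0400×100.2 + 0.2600×45.5 + 0.4700×29.5 + 0.1600×20.5 + 0.0700×12.2 = 33.8370 per 10,000.

33.84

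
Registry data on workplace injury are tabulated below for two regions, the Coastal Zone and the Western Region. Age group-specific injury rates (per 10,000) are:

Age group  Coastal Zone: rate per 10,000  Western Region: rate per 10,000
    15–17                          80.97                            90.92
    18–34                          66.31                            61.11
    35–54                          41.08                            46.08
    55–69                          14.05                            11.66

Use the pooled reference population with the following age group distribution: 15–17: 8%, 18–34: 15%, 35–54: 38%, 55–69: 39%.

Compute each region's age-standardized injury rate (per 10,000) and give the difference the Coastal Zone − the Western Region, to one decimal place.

-1.0

Standard weights: 0.08, 0.15, 0.38, 0.39.
The Coastal Zone: 0.0800×80.97 + 0.1500×66.31 + 0.3800×41.08 + 0.3900×14.05 = 37.5140 per 10,000.
The Western Region: 0.0800×90.92 + 0.1500×61.11 + 0.3800×46.08 + 0.3900×11.66 = 38.4979 per 10,000.
Difference = 37.5140 − 38.4979 = -0.9839.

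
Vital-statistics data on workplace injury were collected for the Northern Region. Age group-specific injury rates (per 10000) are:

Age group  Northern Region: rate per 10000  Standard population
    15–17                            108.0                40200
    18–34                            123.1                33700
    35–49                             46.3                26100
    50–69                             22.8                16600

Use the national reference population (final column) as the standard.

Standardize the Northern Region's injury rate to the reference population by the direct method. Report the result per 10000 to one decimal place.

86.4

Standard total = 116600; weights = 0.3448, 0.2890, 0.2238, 0.1424.
Standardized rate: 0.3448×108.0 + 0.2890×123.1 + 0.2238×46.3 + 0.1424×22.8 = 86.4235 per 10000.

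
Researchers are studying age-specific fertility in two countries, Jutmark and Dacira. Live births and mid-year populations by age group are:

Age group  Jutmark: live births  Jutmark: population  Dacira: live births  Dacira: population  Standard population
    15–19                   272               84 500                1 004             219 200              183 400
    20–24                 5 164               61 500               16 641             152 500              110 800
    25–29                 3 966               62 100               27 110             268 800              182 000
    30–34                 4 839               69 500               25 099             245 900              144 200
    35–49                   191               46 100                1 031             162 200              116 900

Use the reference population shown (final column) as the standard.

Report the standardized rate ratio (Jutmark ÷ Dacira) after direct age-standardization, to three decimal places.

0.685

Age-specific rates per 1 000 for Jutmark: 3.219, 83.967, 63.865, 69.626, 4.143.
For Dacira: 4.580, 109.121, 100.856, 102.070, 6.356.
Standard total = 737 300; weights = 0.2487, 0.1503, 0.2468, 0.1956, 0.1586.
Jutmark: 0.2487×3.219 + 0.1503×83.967 + 0.2468×63.865 + 0.1956×69.626 + 0.1586×4.143 = 43.4582 per 1 000.
Dacira: 0.2487×4.580 + 0.1503×109.121 + 0.2468×100.856 + 0.1956×102.070 + 0.1586×6.356 = 63.4042 per 1 000.
Ratio = 43.4582 ÷ 63.4042 = 0.68541.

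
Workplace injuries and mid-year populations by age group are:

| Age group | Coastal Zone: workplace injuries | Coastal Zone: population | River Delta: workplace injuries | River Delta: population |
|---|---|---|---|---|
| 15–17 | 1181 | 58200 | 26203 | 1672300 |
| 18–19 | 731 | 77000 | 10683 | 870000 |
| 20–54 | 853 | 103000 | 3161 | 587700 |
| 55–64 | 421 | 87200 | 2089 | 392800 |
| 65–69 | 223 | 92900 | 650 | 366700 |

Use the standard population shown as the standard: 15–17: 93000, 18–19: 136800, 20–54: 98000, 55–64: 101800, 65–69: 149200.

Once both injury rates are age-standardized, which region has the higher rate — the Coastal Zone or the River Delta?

Coastal Zone

Age-specific rates per 10000 for the Coastal Zone: 202.92, 94.94, 82.82, 48.28, 24.00.
For the River Delta: 156.69, 122.79, 53.79, 53.18, 17.73.
Standard total = 578800; weights = 0.1607, 0.2364, 0.1693, 0.1759, 0.2578.
The Coastal Zone: 0.1607×202.92 + 0.2364×94.94 + 0.1693×82.82 + 0.1759×48.28 + 0.2578×24.00 = 83.7440 per 10000.
The River Delta: 0.1607×156.69 + 0.2364×122.79 + 0.1693×53.79 + 0.1759×53.18 + 0.2578×17.73 = 77.2283 per 10000.
The crude rates (81.50 vs 110.00) would put the River Delta higher, but that reflects its age composition; once standardized to a common age structure, the Coastal Zone has the higher underlying rate.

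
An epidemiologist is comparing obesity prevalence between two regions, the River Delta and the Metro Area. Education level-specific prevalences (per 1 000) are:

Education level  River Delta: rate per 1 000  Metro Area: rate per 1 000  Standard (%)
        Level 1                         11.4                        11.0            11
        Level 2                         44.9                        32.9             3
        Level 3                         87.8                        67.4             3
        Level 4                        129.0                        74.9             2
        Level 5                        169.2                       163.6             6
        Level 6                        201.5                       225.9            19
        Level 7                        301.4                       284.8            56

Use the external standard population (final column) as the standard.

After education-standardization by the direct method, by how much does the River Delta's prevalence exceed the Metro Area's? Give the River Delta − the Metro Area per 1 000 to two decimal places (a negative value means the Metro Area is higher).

Standard weights: 0.11, 0.03, 0.03, 0.02, 0.06, 0.19, 0.56.
The River Delta: 0.1100×11.4 + 0.0300×44.9 + 0.0300×87.8 + 0.0200×129.0 + 0.0600×169.2 + 0.1900×201.5 + 0.5600×301.4 = 225.0360 per 1 000.
The Metro Area: 0.1100×11.0 + 0.0300×32.9 + 0.0300×67.4 + 0.0200×74.9 + 0.0600×163.6 + 0.1900×225.9 + 0.5600×284.8 = 217.9420 per 1 000.
Difference = 225.0360 − 217.9420 = 7.0940.

7.09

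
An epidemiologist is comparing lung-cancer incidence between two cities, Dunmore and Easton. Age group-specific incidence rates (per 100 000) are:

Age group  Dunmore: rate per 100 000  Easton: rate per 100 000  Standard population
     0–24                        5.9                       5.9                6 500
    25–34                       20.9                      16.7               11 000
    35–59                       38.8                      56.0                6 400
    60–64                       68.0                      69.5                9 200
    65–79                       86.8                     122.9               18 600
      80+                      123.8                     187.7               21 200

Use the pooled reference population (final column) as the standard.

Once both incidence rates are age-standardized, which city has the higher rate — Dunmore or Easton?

Standard total = 72 900; weights = 0.0892, 0.1509, 0.0878, 0.1262, 0.2551, 0.2908.
Dunmore: 0.0892×5.9 + 0.1509×20.9 + 0.0878×38.8 + 0.1262×68.0 + 0.2551×86.8 + 0.2908×123.8 = 73.8163 per 100 000.
Easton: 0.0892×5.9 + 0.1509×16.7 + 0.0878×56.0 + 0.1262×69.5 + 0.2551×122.9 + 0.2908×187.7 = 102.6753 per 100 000.

Easton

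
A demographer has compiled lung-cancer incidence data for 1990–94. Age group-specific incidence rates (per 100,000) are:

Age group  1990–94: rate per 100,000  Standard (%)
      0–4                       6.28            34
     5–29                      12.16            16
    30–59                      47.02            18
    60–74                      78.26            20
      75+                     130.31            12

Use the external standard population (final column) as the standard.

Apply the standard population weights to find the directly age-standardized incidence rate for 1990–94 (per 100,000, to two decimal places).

Standard weights: 0.34, 0.16, 0.18, 0.20, 0.12.
Standardized rate: 0.3400×6.28 + 0.1600×12.16 + 0.1800×47.02 + 0.2000×78.26 + 0.1200×130.31 = 43.8336 per 100,000.

43.83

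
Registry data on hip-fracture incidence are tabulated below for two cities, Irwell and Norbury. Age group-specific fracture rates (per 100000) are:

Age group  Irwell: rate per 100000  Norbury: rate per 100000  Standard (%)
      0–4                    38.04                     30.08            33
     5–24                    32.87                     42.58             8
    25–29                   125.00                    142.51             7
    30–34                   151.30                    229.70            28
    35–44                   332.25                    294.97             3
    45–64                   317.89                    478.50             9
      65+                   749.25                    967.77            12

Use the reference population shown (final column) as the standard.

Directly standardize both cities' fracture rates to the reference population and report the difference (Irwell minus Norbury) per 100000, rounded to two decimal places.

Standard weights: 0.33, 0.08, 0.07, 0.28, 0.03, 0.09, 0.12.
Irwell: 0.3300×38.04 + 0.0800×32.87 + 0.0700×125.00 + 0.2800×151.30 + 0.0300×332.25 + 0.0900×317.89 + 0.1200×749.25 = 194.7844 per 100000.
Norbury: 0.3300×30.08 + 0.0800×42.58 + 0.0700×142.51 + 0.2800×229.70 + 0.0300×294.97 + 0.0900×478.50 + 0.1200×967.77 = 255.6710 per 100000.
Difference = 194.7844 − 255.6710 = -60.8866.

-60.89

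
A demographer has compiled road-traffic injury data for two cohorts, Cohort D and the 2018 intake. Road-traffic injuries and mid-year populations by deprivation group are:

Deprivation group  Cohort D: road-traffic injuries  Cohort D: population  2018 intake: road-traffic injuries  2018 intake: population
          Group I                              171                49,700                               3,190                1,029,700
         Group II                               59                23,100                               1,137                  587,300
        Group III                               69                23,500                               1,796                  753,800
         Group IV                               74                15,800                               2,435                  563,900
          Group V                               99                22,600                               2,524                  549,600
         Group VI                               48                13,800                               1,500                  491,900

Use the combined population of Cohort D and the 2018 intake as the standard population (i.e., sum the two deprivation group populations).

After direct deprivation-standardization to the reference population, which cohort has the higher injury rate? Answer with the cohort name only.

Cohort D

Deprivation-specific rates per 100,000 for Cohort D: 344.06, 255.41, 293.62, 468.35, 438.05, 347.83.
For the 2018 intake: 309.80, 193.60, 238.26, 431.81, 459.24, 304.94.
Combined standard total = 4,124,700; weights = 0.2617, 0.1480, 0.1885, 0.1405, 0.1387, 0.1226.
Cohort D: 0.2617×344.06 + 0.1480×255.41 + 0.1885×293.62 + 0.1405×468.35 + 0.1387×438.05 + 0.1226×347.83 = 352.4061 per 100,000.
The 2018 intake: 0.2617×309.80 + 0.1480×193.60 + 0.1885×238.26 + 0.1405×431.81 + 0.1387×459.24 + 0.1226×304.94 = 316.4055 per 100,000.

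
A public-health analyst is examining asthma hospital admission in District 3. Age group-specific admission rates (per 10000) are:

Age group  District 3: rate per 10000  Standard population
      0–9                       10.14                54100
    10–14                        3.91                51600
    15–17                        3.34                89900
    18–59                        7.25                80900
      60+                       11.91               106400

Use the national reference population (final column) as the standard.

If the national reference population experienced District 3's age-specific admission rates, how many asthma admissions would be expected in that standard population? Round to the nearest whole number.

Expected asthma admissions = Σ (standard pop × age-specific rate ÷ 10000)
= 54100×10.14/10000 + 51600×3.91/10000 + 89900×3.34/10000 + 80900×7.25/10000 + 106400×11.91/10000
= 54.86 + 20.18 + 30.03 + 58.65 + 126.72 = 290.43.

290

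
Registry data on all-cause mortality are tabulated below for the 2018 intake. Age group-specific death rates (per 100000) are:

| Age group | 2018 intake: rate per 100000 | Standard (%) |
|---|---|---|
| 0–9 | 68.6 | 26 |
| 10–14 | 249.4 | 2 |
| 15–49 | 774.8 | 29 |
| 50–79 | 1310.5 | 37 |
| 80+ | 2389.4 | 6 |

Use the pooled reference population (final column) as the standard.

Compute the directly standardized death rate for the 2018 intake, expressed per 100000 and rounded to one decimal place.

875.8

Standard weights: 0.26, 0.02, 0.29, 0.37, 0.06.
Standardized rate: 0.2600×68.6 + 0.0200×249.4 + 0.2900×774.8 + 0.3700×1310.5 + 0.0600×2389.4 = 875.7650 per 100000.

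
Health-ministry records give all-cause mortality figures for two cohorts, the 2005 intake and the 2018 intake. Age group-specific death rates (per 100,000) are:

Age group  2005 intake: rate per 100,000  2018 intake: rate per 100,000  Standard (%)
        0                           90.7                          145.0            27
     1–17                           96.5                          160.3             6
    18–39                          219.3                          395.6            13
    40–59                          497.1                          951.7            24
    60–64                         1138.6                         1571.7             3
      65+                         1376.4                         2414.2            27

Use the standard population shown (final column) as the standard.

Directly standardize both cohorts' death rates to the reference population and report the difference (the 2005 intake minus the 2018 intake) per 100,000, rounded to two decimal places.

-443.71

Standard weights: 0.27, 0.06, 0.13, 0.24, 0.03, 0.27.
The 2005 intake: 0.2700×90.7 + 0.0600×96.5 + 0.1300×219.3 + 0.2400×497.1 + 0.0300×1138.6 + 0.2700×1376.4 = 583.8780 per 100,000.
The 2018 intake: 0.2700×145.0 + 0.0600×160.3 + 0.1300×395.6 + 0.2400×951.7 + 0.0300×1571.7 + 0.2700×2414.2 = 1027.5890 per 100,000.
Difference = 583.8780 − 1027.5890 = -443.7110.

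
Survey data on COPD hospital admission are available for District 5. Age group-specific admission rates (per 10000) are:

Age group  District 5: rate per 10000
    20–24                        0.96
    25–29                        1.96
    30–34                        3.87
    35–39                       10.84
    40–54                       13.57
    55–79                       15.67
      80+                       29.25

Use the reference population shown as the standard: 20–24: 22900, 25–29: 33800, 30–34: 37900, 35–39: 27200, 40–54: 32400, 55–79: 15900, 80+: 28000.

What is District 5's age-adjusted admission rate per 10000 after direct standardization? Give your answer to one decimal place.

10.3

Standard total = 198100; weights = 0.1156, 0.1706, 0.1913, 0.1373, 0.1636, 0.0803, 0.1413.
Standardized rate: 0.1156×0.96 + 0.1706×1.96 + 0.1913×3.87 + 0.1373×10.84 + 0.1636×13.57 + 0.0803×15.67 + 0.1413×29.25 = 10.2856 per 10000.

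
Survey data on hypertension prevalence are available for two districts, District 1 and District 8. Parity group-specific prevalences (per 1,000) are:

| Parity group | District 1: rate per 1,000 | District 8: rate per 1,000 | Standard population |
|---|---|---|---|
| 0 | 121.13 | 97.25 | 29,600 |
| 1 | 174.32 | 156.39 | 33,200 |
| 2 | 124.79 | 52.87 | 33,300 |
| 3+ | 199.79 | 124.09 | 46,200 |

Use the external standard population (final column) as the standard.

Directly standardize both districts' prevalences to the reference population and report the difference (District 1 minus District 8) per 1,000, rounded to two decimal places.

Standard total = 142,300; weights = 0.2080, 0.2333, 0.2340, 0.3247.
District 1: 0.2080×121.13 + 0.2333×174.32 + 0.2340×124.79 + 0.3247×199.79 = 159.9345 per 1,000.
District 8: 0.2080×97.25 + 0.2333×156.39 + 0.2340×52.87 + 0.3247×124.09 = 109.3765 per 1,000.
Difference = 159.9345 − 109.3765 = 50.5580.

50.56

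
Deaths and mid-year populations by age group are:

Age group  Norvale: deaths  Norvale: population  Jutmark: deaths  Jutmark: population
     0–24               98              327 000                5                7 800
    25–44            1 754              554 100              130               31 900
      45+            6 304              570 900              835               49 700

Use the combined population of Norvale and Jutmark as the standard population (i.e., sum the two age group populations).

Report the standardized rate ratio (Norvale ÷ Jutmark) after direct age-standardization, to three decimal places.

Age-specific rates per 100 000 for Norvale: 29.97, 316.55, 1104.22.
For Jutmark: 64.10, 407.52, 1680.08.
Combined standard total = 1 541 400; weights = 0.2172, 0.3802, 0.4026.
Norvale: 0.2172×29.97 + 0.3802×316.55 + 0.4026×1104.22 = 571.4360 per 100 000.
Jutmark: 0.2172×64.10 + 0.3802×407.52 + 0.4026×1680.08 = 845.2889 per 100 000.
Ratio = 571.4360 ÷ 845.2889 = 0.67602.

0.676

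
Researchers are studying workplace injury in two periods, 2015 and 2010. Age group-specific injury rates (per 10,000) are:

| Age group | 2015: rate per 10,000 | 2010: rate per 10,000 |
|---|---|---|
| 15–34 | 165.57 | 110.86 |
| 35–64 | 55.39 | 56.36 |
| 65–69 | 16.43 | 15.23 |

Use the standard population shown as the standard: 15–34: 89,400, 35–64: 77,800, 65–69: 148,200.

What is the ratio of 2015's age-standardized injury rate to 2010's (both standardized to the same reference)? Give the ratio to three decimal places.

1.302

Standard total = 315,400; weights = 0.2834, 0.2467, 0.4699.
2015: 0.2834×165.57 + 0.2467×55.39 + 0.4699×16.43 = 68.3140 per 10,000.
2010: 0.2834×110.86 + 0.2467×56.36 + 0.4699×15.23 = 52.4819 per 10,000.
Ratio = 68.3140 ÷ 52.4819 = 1.30167.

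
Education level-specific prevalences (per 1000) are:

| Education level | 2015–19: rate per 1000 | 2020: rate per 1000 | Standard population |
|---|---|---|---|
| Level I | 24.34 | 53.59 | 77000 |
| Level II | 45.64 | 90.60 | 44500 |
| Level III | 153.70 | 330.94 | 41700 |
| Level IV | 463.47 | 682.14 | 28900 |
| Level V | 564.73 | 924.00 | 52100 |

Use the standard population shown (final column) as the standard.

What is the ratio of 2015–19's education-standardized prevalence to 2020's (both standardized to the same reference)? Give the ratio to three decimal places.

0.592

Standard total = 244200; weights = 0.3153, 0.1822, 0.1708, 0.1183, 0.2133.
2015–19: 0.3153×24.34 + 0.1822×45.64 + 0.1708×153.70 + 0.1183×463.47 + 0.2133×564.73 = 217.5723 per 1000.
2020: 0.3153×53.59 + 0.1822×90.60 + 0.1708×330.94 + 0.1183×682.14 + 0.2133×924.00 = 367.7829 per 1000.
Ratio = 217.5723 ÷ 367.7829 = 0.59158.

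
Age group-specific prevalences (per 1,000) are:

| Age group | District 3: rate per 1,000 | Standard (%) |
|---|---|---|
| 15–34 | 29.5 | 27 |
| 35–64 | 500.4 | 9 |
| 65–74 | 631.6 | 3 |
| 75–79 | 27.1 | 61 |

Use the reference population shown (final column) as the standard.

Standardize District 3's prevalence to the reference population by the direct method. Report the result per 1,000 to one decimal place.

Standard weights: 0.27, 0.09, 0.03, 0.61.
Standardized rate: 0.2700×29.5 + 0.0900×500.4 + 0.0300×631.6 + 0.6100×27.1 = 88.4800 per 1,000.

88.5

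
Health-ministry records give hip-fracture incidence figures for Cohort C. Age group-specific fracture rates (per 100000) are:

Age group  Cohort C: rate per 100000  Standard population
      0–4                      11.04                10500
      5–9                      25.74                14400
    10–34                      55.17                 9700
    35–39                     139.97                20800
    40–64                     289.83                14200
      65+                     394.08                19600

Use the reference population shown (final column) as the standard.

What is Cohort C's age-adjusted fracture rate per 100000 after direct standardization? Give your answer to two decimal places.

176.82

Standard total = 89200; weights = 0.1177, 0.1614, 0.1087, 0.2332, 0.1592, 0.2197.
Standardized rate: 0.1177×11.04 + 0.1614×25.74 + 0.1087×55.17 + 0.2332×139.97 + 0.1592×289.83 + 0.2197×394.08 = 176.8235 per 100000.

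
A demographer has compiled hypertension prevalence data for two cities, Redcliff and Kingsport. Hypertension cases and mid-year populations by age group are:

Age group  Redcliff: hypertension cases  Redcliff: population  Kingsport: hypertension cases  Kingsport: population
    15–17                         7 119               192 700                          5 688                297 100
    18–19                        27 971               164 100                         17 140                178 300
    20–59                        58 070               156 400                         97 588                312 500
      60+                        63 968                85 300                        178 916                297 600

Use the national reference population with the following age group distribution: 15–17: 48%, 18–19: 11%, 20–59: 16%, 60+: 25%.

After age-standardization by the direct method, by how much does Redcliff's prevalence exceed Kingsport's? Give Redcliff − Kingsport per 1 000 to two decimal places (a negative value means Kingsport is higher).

Age-specific rates per 1 000 for Redcliff: 36.943, 170.451, 371.292, 749.918.
For Kingsport: 19.145, 96.130, 312.282, 601.196.
Standard weights: 0.48, 0.11, 0.16, 0.25.
Redcliff: 0.4800×36.943 + 0.1100×170.451 + 0.1600×371.292 + 0.2500×749.918 = 283.3686 per 1 000.
Kingsport: 0.4800×19.145 + 0.1100×96.130 + 0.1600×312.282 + 0.2500×601.196 = 220.0281 per 1 000.
Difference = 283.3686 − 220.0281 = 63.3405.

63.34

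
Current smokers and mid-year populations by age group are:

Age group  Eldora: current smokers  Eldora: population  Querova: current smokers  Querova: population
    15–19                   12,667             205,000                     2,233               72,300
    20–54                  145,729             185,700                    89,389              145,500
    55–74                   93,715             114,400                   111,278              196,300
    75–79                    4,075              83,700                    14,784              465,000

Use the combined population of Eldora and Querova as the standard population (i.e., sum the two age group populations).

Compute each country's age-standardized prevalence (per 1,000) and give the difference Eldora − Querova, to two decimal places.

104.00

Age-specific rates per 1,000 for Eldora: 61.790, 784.755, 819.187, 48.686.
For Querova: 30.885, 614.357, 566.877, 31.794.
Combined standard total = 1,467,900; weights = 0.1889, 0.2256, 0.2117, 0.3738.
Eldora: 0.1889×61.790 + 0.2256×784.755 + 0.2117×819.187 + 0.3738×48.686 = 380.3260 per 1,000.
Querova: 0.1889×30.885 + 0.2256×614.357 + 0.2117×566.877 + 0.3738×31.794 = 276.3223 per 1,000.
Difference = 380.3260 − 276.3223 = 104.0037.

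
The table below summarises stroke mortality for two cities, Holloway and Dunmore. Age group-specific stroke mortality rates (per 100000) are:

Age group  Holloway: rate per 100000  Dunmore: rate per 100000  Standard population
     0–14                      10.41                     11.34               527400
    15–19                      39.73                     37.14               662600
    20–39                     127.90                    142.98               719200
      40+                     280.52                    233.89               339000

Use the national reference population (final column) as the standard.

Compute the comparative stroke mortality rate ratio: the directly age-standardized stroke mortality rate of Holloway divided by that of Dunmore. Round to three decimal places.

1.029

Standard total = 2248200; weights = 0.2346, 0.2947, 0.3199, 0.1508.
Holloway: 0.2346×10.41 + 0.2947×39.73 + 0.3199×127.90 + 0.1508×280.52 = 97.3656 per 100000.
Dunmore: 0.2346×11.34 + 0.2947×37.14 + 0.3199×142.98 + 0.1508×233.89 = 94.6133 per 100000.
Ratio = 97.3656 ÷ 94.6133 = 1.02909.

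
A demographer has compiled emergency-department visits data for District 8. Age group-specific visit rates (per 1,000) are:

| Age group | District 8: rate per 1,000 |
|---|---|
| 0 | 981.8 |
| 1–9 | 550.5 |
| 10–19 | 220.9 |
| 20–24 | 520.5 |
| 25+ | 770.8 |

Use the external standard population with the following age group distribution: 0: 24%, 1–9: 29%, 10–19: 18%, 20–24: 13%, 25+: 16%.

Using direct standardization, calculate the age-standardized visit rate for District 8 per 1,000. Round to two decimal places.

626.03

Standard weights: 0.24, 0.29, 0.18, 0.13, 0.16.
Standardized rate: 0.2400×981.8 + 0.2900×550.5 + 0.1800×220.9 + 0.1300×520.5 + 0.1600×770.8 = 626.0320 per 1,000.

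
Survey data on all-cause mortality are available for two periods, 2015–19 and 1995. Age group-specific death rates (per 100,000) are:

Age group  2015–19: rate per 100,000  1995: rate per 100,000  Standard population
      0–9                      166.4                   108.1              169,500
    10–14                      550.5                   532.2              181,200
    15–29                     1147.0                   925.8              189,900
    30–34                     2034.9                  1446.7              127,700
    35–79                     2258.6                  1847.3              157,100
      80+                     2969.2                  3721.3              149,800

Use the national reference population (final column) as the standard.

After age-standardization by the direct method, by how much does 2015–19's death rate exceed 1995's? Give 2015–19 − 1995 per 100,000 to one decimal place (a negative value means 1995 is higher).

Standard total = 975,200; weights = 0.1738, 0.1858, 0.1947, 0.1309, 0.1611, 0.1536.
2015–19: 0.1738×166.4 + 0.1858×550.5 + 0.1947×1147.0 + 0.1309×2034.9 + 0.1611×2258.6 + 0.1536×2969.2 = 1440.9759 per 100,000.
1995: 0.1738×108.1 + 0.1858×532.2 + 0.1947×925.8 + 0.1309×1446.7 + 0.1611×1847.3 + 0.1536×3721.3 = 1356.6163 per 100,000.
Difference = 1440.9759 − 1356.6163 = 84.3596.

84.4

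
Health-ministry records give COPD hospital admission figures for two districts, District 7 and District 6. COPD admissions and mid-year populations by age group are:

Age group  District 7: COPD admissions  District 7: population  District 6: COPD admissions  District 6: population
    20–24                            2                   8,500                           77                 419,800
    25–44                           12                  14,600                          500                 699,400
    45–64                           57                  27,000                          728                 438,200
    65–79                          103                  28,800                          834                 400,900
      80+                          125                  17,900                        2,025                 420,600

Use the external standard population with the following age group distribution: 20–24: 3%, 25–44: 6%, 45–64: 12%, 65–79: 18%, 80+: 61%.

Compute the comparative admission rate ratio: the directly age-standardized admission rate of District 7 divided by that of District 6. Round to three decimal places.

1.465

Age-specific rates per 10,000 for District 7: 2.35, 8.22, 21.11, 35.76, 69.83.
For District 6: 1.83, 7.15, 16.61, 20.80, 48.15.
Standard weights: 0.03, 0.06, 0.12, 0.18, 0.61.
District 7: 0.0300×2.35 + 0.0600×8.22 + 0.1200×21.11 + 0.1800×35.76 + 0.6100×69.83 = 52.1323 per 10,000.
District 6: 0.0300×1.83 + 0.0600×7.15 + 0.1200×16.61 + 0.1800×20.80 + 0.6100×48.15 = 35.5909 per 10,000.
Ratio = 52.1323 ÷ 35.5909 = 1.46477.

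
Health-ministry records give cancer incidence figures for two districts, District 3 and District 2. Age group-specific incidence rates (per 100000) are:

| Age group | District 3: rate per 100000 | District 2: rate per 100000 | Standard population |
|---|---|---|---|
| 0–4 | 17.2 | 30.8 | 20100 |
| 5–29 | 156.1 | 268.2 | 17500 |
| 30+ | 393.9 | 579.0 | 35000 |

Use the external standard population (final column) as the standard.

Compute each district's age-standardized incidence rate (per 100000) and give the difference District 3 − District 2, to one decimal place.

-120.0

Standard total = 72600; weights = 0.2769, 0.2410, 0.4821.
District 3: 0.2769×17.2 + 0.2410×156.1 + 0.4821×393.9 = 232.2861 per 100000.
District 2: 0.2769×30.8 + 0.2410×268.2 + 0.4821×579.0 = 352.3083 per 100000.
Difference = 232.2861 − 352.3083 = -120.0222.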